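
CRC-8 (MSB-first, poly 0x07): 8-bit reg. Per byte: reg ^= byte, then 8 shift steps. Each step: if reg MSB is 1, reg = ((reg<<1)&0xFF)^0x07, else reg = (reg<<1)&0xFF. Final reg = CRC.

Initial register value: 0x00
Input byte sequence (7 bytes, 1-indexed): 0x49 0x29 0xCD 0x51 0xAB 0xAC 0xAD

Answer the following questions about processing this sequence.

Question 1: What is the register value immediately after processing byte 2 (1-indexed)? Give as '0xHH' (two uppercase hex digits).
After byte 1 (0x49): reg=0xF8
After byte 2 (0x29): reg=0x39

Answer: 0x39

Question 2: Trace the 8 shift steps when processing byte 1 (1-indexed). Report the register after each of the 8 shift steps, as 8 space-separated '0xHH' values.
Register before byte 1: 0x00
After XOR with byte 0x49: 0x49

Answer: 0x92 0x23 0x46 0x8C 0x1F 0x3E 0x7C 0xF8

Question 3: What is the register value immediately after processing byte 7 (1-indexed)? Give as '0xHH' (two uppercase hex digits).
Answer: 0x66

Derivation:
After byte 1 (0x49): reg=0xF8
After byte 2 (0x29): reg=0x39
After byte 3 (0xCD): reg=0xC2
After byte 4 (0x51): reg=0xF0
After byte 5 (0xAB): reg=0x86
After byte 6 (0xAC): reg=0xD6
After byte 7 (0xAD): reg=0x66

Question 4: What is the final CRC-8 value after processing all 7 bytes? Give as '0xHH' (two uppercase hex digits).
Answer: 0x66

Derivation:
After byte 1 (0x49): reg=0xF8
After byte 2 (0x29): reg=0x39
After byte 3 (0xCD): reg=0xC2
After byte 4 (0x51): reg=0xF0
After byte 5 (0xAB): reg=0x86
After byte 6 (0xAC): reg=0xD6
After byte 7 (0xAD): reg=0x66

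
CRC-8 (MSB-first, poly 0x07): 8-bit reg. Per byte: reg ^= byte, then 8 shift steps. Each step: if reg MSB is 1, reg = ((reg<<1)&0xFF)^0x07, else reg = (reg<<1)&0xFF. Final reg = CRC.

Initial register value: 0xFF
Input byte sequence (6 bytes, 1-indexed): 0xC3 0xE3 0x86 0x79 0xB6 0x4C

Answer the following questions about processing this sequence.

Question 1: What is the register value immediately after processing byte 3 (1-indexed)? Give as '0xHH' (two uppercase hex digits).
After byte 1 (0xC3): reg=0xB4
After byte 2 (0xE3): reg=0xA2
After byte 3 (0x86): reg=0xFC

Answer: 0xFC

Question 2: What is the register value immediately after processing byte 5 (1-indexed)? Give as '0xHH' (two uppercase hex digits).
Answer: 0xFC

Derivation:
After byte 1 (0xC3): reg=0xB4
After byte 2 (0xE3): reg=0xA2
After byte 3 (0x86): reg=0xFC
After byte 4 (0x79): reg=0x92
After byte 5 (0xB6): reg=0xFC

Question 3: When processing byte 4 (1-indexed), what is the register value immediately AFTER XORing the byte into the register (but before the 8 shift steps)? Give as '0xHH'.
Answer: 0x85

Derivation:
Register before byte 4: 0xFC
Byte 4: 0x79
0xFC XOR 0x79 = 0x85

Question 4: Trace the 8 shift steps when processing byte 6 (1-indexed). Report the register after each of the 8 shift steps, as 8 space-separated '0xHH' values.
After byte 1 (0xC3): reg=0xB4
After byte 2 (0xE3): reg=0xA2
After byte 3 (0x86): reg=0xFC
After byte 4 (0x79): reg=0x92
After byte 5 (0xB6): reg=0xFC
Register before byte 6: 0xFC
After XOR with byte 0x4C: 0xB0

Answer: 0x67 0xCE 0x9B 0x31 0x62 0xC4 0x8F 0x19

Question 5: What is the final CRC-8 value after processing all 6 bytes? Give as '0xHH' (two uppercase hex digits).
After byte 1 (0xC3): reg=0xB4
After byte 2 (0xE3): reg=0xA2
After byte 3 (0x86): reg=0xFC
After byte 4 (0x79): reg=0x92
After byte 5 (0xB6): reg=0xFC
After byte 6 (0x4C): reg=0x19

Answer: 0x19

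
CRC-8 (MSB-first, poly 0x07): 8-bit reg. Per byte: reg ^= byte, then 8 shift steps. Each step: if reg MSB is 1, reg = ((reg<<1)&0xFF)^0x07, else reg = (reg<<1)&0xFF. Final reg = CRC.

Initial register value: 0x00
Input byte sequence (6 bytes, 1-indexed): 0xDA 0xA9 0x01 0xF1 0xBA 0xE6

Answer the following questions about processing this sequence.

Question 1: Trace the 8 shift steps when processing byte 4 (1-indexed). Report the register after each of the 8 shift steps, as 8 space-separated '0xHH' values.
Answer: 0xF1 0xE5 0xCD 0x9D 0x3D 0x7A 0xF4 0xEF

Derivation:
After byte 1 (0xDA): reg=0x08
After byte 2 (0xA9): reg=0x6E
After byte 3 (0x01): reg=0x0A
Register before byte 4: 0x0A
After XOR with byte 0xF1: 0xFB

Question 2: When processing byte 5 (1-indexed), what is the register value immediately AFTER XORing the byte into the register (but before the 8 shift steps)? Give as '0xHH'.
Register before byte 5: 0xEF
Byte 5: 0xBA
0xEF XOR 0xBA = 0x55

Answer: 0x55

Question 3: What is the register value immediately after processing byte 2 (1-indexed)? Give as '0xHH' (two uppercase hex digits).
After byte 1 (0xDA): reg=0x08
After byte 2 (0xA9): reg=0x6E

Answer: 0x6E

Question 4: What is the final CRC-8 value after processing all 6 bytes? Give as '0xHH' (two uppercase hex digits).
After byte 1 (0xDA): reg=0x08
After byte 2 (0xA9): reg=0x6E
After byte 3 (0x01): reg=0x0A
After byte 4 (0xF1): reg=0xEF
After byte 5 (0xBA): reg=0xAC
After byte 6 (0xE6): reg=0xF1

Answer: 0xF1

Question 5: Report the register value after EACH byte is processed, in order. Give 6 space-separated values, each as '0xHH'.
0x08 0x6E 0x0A 0xEF 0xAC 0xF1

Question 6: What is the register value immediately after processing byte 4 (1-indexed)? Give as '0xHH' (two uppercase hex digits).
After byte 1 (0xDA): reg=0x08
After byte 2 (0xA9): reg=0x6E
After byte 3 (0x01): reg=0x0A
After byte 4 (0xF1): reg=0xEF

Answer: 0xEF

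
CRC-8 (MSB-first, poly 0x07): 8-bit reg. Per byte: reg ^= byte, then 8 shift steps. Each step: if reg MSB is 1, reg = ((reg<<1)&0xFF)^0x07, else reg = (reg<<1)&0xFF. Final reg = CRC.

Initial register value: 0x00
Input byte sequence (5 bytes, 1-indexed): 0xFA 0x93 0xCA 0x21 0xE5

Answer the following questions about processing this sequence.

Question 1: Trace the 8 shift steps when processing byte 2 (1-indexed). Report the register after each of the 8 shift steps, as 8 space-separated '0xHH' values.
After byte 1 (0xFA): reg=0xE8
Register before byte 2: 0xE8
After XOR with byte 0x93: 0x7B

Answer: 0xF6 0xEB 0xD1 0xA5 0x4D 0x9A 0x33 0x66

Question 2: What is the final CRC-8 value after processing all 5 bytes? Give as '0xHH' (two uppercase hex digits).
After byte 1 (0xFA): reg=0xE8
After byte 2 (0x93): reg=0x66
After byte 3 (0xCA): reg=0x4D
After byte 4 (0x21): reg=0x03
After byte 5 (0xE5): reg=0xBC

Answer: 0xBC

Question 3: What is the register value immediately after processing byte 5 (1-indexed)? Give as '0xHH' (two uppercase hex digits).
After byte 1 (0xFA): reg=0xE8
After byte 2 (0x93): reg=0x66
After byte 3 (0xCA): reg=0x4D
After byte 4 (0x21): reg=0x03
After byte 5 (0xE5): reg=0xBC

Answer: 0xBC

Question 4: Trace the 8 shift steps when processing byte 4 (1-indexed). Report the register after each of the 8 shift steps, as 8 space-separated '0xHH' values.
Answer: 0xD8 0xB7 0x69 0xD2 0xA3 0x41 0x82 0x03

Derivation:
After byte 1 (0xFA): reg=0xE8
After byte 2 (0x93): reg=0x66
After byte 3 (0xCA): reg=0x4D
Register before byte 4: 0x4D
After XOR with byte 0x21: 0x6C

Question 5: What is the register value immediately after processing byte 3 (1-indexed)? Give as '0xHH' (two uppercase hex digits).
Answer: 0x4D

Derivation:
After byte 1 (0xFA): reg=0xE8
After byte 2 (0x93): reg=0x66
After byte 3 (0xCA): reg=0x4D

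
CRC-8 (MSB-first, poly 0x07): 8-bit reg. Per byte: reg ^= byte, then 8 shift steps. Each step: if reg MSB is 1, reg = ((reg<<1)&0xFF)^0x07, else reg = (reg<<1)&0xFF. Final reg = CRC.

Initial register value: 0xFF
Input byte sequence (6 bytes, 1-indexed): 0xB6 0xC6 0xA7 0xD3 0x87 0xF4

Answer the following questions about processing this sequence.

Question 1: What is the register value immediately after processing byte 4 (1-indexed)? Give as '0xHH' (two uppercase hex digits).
Answer: 0x89

Derivation:
After byte 1 (0xB6): reg=0xF8
After byte 2 (0xC6): reg=0xBA
After byte 3 (0xA7): reg=0x53
After byte 4 (0xD3): reg=0x89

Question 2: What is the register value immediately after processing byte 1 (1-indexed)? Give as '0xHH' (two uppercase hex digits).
Answer: 0xF8

Derivation:
After byte 1 (0xB6): reg=0xF8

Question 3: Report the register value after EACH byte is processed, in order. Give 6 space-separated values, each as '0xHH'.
0xF8 0xBA 0x53 0x89 0x2A 0x14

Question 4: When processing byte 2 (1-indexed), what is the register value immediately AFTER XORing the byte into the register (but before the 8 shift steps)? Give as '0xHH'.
Register before byte 2: 0xF8
Byte 2: 0xC6
0xF8 XOR 0xC6 = 0x3E

Answer: 0x3E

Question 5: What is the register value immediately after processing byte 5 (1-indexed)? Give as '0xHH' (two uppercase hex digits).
After byte 1 (0xB6): reg=0xF8
After byte 2 (0xC6): reg=0xBA
After byte 3 (0xA7): reg=0x53
After byte 4 (0xD3): reg=0x89
After byte 5 (0x87): reg=0x2A

Answer: 0x2A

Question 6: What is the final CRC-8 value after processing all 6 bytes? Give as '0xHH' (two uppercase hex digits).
Answer: 0x14

Derivation:
After byte 1 (0xB6): reg=0xF8
After byte 2 (0xC6): reg=0xBA
After byte 3 (0xA7): reg=0x53
After byte 4 (0xD3): reg=0x89
After byte 5 (0x87): reg=0x2A
After byte 6 (0xF4): reg=0x14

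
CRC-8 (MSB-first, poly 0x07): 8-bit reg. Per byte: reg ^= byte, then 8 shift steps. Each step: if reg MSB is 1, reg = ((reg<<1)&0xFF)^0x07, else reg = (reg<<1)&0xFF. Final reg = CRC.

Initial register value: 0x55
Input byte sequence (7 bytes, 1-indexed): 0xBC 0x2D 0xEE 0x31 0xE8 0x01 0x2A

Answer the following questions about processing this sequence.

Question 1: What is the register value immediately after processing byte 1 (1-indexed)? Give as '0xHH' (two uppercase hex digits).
After byte 1 (0xBC): reg=0x91

Answer: 0x91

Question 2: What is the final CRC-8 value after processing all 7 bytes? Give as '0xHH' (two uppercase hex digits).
After byte 1 (0xBC): reg=0x91
After byte 2 (0x2D): reg=0x3D
After byte 3 (0xEE): reg=0x37
After byte 4 (0x31): reg=0x12
After byte 5 (0xE8): reg=0xE8
After byte 6 (0x01): reg=0x91
After byte 7 (0x2A): reg=0x28

Answer: 0x28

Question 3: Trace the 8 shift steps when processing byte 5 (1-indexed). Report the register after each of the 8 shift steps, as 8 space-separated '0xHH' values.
Answer: 0xF3 0xE1 0xC5 0x8D 0x1D 0x3A 0x74 0xE8

Derivation:
After byte 1 (0xBC): reg=0x91
After byte 2 (0x2D): reg=0x3D
After byte 3 (0xEE): reg=0x37
After byte 4 (0x31): reg=0x12
Register before byte 5: 0x12
After XOR with byte 0xE8: 0xFA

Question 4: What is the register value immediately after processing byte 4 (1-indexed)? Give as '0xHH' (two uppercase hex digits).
Answer: 0x12

Derivation:
After byte 1 (0xBC): reg=0x91
After byte 2 (0x2D): reg=0x3D
After byte 3 (0xEE): reg=0x37
After byte 4 (0x31): reg=0x12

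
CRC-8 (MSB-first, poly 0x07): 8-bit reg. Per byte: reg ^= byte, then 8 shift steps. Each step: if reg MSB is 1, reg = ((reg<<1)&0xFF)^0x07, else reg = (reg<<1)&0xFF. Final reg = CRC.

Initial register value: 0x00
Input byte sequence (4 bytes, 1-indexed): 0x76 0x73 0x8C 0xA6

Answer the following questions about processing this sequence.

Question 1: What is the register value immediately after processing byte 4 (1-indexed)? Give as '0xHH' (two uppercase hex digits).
After byte 1 (0x76): reg=0x45
After byte 2 (0x73): reg=0x82
After byte 3 (0x8C): reg=0x2A
After byte 4 (0xA6): reg=0xAD

Answer: 0xAD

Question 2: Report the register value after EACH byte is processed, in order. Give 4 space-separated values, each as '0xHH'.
0x45 0x82 0x2A 0xAD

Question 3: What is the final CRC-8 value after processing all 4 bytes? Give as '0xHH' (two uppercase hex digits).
Answer: 0xAD

Derivation:
After byte 1 (0x76): reg=0x45
After byte 2 (0x73): reg=0x82
After byte 3 (0x8C): reg=0x2A
After byte 4 (0xA6): reg=0xAD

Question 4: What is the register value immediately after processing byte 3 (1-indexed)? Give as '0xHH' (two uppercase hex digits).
After byte 1 (0x76): reg=0x45
After byte 2 (0x73): reg=0x82
After byte 3 (0x8C): reg=0x2A

Answer: 0x2A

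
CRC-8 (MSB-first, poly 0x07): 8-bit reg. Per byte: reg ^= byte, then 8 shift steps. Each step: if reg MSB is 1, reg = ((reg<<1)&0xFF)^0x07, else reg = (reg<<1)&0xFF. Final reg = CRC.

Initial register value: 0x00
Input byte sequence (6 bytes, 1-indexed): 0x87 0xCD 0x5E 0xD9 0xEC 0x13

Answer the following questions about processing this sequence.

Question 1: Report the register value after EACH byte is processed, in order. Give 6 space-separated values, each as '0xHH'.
0x9C 0xB0 0x84 0x94 0x6F 0x73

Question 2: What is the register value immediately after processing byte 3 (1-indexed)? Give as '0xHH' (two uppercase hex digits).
Answer: 0x84

Derivation:
After byte 1 (0x87): reg=0x9C
After byte 2 (0xCD): reg=0xB0
After byte 3 (0x5E): reg=0x84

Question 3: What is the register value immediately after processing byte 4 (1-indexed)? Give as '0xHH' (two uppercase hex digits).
After byte 1 (0x87): reg=0x9C
After byte 2 (0xCD): reg=0xB0
After byte 3 (0x5E): reg=0x84
After byte 4 (0xD9): reg=0x94

Answer: 0x94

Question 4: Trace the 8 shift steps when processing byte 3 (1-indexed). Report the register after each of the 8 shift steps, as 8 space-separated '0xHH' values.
Answer: 0xDB 0xB1 0x65 0xCA 0x93 0x21 0x42 0x84

Derivation:
After byte 1 (0x87): reg=0x9C
After byte 2 (0xCD): reg=0xB0
Register before byte 3: 0xB0
After XOR with byte 0x5E: 0xEE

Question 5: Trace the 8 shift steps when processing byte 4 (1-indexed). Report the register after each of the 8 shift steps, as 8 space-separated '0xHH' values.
Answer: 0xBA 0x73 0xE6 0xCB 0x91 0x25 0x4A 0x94

Derivation:
After byte 1 (0x87): reg=0x9C
After byte 2 (0xCD): reg=0xB0
After byte 3 (0x5E): reg=0x84
Register before byte 4: 0x84
After XOR with byte 0xD9: 0x5D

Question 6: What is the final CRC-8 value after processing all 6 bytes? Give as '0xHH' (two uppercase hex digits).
After byte 1 (0x87): reg=0x9C
After byte 2 (0xCD): reg=0xB0
After byte 3 (0x5E): reg=0x84
After byte 4 (0xD9): reg=0x94
After byte 5 (0xEC): reg=0x6F
After byte 6 (0x13): reg=0x73

Answer: 0x73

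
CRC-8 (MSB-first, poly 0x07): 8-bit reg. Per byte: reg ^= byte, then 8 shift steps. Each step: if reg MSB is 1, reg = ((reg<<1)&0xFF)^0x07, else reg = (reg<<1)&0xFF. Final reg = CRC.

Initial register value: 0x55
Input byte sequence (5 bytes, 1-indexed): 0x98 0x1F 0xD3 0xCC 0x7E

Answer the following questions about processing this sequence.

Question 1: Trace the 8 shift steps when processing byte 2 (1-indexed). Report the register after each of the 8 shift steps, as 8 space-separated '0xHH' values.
Answer: 0xE4 0xCF 0x99 0x35 0x6A 0xD4 0xAF 0x59

Derivation:
After byte 1 (0x98): reg=0x6D
Register before byte 2: 0x6D
After XOR with byte 0x1F: 0x72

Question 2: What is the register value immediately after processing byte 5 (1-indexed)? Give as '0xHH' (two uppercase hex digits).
After byte 1 (0x98): reg=0x6D
After byte 2 (0x1F): reg=0x59
After byte 3 (0xD3): reg=0xBF
After byte 4 (0xCC): reg=0x5E
After byte 5 (0x7E): reg=0xE0

Answer: 0xE0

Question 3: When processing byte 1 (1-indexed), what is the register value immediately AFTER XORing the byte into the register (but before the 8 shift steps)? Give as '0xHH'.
Answer: 0xCD

Derivation:
Register before byte 1: 0x55
Byte 1: 0x98
0x55 XOR 0x98 = 0xCD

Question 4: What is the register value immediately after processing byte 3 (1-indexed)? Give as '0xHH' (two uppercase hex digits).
After byte 1 (0x98): reg=0x6D
After byte 2 (0x1F): reg=0x59
After byte 3 (0xD3): reg=0xBF

Answer: 0xBF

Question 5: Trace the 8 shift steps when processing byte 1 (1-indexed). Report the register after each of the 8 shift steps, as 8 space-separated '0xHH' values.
Answer: 0x9D 0x3D 0x7A 0xF4 0xEF 0xD9 0xB5 0x6D

Derivation:
Register before byte 1: 0x55
After XOR with byte 0x98: 0xCD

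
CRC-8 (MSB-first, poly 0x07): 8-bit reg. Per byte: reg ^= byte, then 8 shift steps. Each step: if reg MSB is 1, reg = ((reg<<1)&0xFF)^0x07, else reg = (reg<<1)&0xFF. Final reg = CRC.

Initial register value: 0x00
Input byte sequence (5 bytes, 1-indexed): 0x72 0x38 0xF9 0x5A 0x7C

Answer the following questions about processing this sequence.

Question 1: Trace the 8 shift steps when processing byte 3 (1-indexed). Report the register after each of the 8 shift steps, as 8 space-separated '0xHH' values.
Answer: 0xB5 0x6D 0xDA 0xB3 0x61 0xC2 0x83 0x01

Derivation:
After byte 1 (0x72): reg=0x59
After byte 2 (0x38): reg=0x20
Register before byte 3: 0x20
After XOR with byte 0xF9: 0xD9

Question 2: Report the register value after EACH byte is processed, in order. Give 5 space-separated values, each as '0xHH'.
0x59 0x20 0x01 0x86 0xE8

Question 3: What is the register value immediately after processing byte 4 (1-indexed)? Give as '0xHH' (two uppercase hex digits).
Answer: 0x86

Derivation:
After byte 1 (0x72): reg=0x59
After byte 2 (0x38): reg=0x20
After byte 3 (0xF9): reg=0x01
After byte 4 (0x5A): reg=0x86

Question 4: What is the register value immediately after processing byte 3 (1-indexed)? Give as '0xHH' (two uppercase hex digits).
Answer: 0x01

Derivation:
After byte 1 (0x72): reg=0x59
After byte 2 (0x38): reg=0x20
After byte 3 (0xF9): reg=0x01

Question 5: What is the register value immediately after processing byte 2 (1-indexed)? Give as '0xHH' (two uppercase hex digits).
After byte 1 (0x72): reg=0x59
After byte 2 (0x38): reg=0x20

Answer: 0x20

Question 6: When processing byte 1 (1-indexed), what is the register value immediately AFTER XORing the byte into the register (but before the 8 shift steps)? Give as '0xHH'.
Answer: 0x72

Derivation:
Register before byte 1: 0x00
Byte 1: 0x72
0x00 XOR 0x72 = 0x72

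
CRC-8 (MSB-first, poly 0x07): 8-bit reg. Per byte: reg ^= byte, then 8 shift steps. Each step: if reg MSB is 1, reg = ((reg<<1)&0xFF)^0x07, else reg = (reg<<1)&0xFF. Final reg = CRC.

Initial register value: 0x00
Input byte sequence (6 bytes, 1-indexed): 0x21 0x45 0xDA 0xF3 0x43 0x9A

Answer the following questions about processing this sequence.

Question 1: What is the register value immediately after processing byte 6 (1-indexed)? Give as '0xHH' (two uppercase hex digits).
After byte 1 (0x21): reg=0xE7
After byte 2 (0x45): reg=0x67
After byte 3 (0xDA): reg=0x3A
After byte 4 (0xF3): reg=0x71
After byte 5 (0x43): reg=0x9E
After byte 6 (0x9A): reg=0x1C

Answer: 0x1C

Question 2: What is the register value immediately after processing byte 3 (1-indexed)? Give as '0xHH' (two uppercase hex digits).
Answer: 0x3A

Derivation:
After byte 1 (0x21): reg=0xE7
After byte 2 (0x45): reg=0x67
After byte 3 (0xDA): reg=0x3A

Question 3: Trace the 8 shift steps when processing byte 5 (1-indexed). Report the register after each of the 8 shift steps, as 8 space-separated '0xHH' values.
Answer: 0x64 0xC8 0x97 0x29 0x52 0xA4 0x4F 0x9E

Derivation:
After byte 1 (0x21): reg=0xE7
After byte 2 (0x45): reg=0x67
After byte 3 (0xDA): reg=0x3A
After byte 4 (0xF3): reg=0x71
Register before byte 5: 0x71
After XOR with byte 0x43: 0x32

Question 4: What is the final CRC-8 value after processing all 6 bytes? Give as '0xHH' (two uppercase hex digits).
Answer: 0x1C

Derivation:
After byte 1 (0x21): reg=0xE7
After byte 2 (0x45): reg=0x67
After byte 3 (0xDA): reg=0x3A
After byte 4 (0xF3): reg=0x71
After byte 5 (0x43): reg=0x9E
After byte 6 (0x9A): reg=0x1C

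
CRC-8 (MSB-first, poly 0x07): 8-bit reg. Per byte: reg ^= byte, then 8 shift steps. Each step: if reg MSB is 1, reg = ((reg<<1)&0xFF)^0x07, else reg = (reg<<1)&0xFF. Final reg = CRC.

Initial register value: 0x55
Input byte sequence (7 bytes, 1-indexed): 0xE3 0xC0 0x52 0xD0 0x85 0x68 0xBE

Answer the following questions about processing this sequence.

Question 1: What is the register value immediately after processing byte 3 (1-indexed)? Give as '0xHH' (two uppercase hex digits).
After byte 1 (0xE3): reg=0x0B
After byte 2 (0xC0): reg=0x7F
After byte 3 (0x52): reg=0xC3

Answer: 0xC3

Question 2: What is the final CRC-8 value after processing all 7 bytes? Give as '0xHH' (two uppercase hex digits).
Answer: 0xF8

Derivation:
After byte 1 (0xE3): reg=0x0B
After byte 2 (0xC0): reg=0x7F
After byte 3 (0x52): reg=0xC3
After byte 4 (0xD0): reg=0x79
After byte 5 (0x85): reg=0xFA
After byte 6 (0x68): reg=0xF7
After byte 7 (0xBE): reg=0xF8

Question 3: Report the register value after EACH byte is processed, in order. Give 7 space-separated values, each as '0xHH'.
0x0B 0x7F 0xC3 0x79 0xFA 0xF7 0xF8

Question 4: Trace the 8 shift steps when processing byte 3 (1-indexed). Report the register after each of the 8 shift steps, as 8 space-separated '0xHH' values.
Answer: 0x5A 0xB4 0x6F 0xDE 0xBB 0x71 0xE2 0xC3

Derivation:
After byte 1 (0xE3): reg=0x0B
After byte 2 (0xC0): reg=0x7F
Register before byte 3: 0x7F
After XOR with byte 0x52: 0x2D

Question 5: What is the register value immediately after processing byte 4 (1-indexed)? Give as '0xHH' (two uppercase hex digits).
After byte 1 (0xE3): reg=0x0B
After byte 2 (0xC0): reg=0x7F
After byte 3 (0x52): reg=0xC3
After byte 4 (0xD0): reg=0x79

Answer: 0x79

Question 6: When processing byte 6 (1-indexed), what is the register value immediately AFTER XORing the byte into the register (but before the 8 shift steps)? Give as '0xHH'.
Register before byte 6: 0xFA
Byte 6: 0x68
0xFA XOR 0x68 = 0x92

Answer: 0x92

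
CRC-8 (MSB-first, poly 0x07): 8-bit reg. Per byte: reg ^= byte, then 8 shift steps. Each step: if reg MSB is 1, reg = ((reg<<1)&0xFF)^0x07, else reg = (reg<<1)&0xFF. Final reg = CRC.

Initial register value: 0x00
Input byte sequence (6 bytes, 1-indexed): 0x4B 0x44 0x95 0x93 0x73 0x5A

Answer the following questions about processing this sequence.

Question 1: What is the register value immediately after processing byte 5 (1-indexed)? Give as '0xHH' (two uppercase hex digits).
Answer: 0x5D

Derivation:
After byte 1 (0x4B): reg=0xF6
After byte 2 (0x44): reg=0x17
After byte 3 (0x95): reg=0x87
After byte 4 (0x93): reg=0x6C
After byte 5 (0x73): reg=0x5D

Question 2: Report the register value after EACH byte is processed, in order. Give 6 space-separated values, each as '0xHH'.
0xF6 0x17 0x87 0x6C 0x5D 0x15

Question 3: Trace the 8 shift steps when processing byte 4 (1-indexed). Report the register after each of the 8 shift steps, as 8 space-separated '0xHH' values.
Answer: 0x28 0x50 0xA0 0x47 0x8E 0x1B 0x36 0x6C

Derivation:
After byte 1 (0x4B): reg=0xF6
After byte 2 (0x44): reg=0x17
After byte 3 (0x95): reg=0x87
Register before byte 4: 0x87
After XOR with byte 0x93: 0x14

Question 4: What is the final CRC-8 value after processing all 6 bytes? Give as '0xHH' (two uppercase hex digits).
After byte 1 (0x4B): reg=0xF6
After byte 2 (0x44): reg=0x17
After byte 3 (0x95): reg=0x87
After byte 4 (0x93): reg=0x6C
After byte 5 (0x73): reg=0x5D
After byte 6 (0x5A): reg=0x15

Answer: 0x15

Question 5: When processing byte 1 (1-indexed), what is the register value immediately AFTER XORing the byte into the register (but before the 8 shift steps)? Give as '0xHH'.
Answer: 0x4B

Derivation:
Register before byte 1: 0x00
Byte 1: 0x4B
0x00 XOR 0x4B = 0x4B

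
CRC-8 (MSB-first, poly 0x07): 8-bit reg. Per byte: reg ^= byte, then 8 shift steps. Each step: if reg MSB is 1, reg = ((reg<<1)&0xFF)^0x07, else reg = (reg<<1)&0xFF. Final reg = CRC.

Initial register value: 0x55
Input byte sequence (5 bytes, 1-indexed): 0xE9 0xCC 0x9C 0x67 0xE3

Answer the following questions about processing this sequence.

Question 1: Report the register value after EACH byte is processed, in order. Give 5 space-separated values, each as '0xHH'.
0x3D 0xD9 0xDC 0x28 0x7F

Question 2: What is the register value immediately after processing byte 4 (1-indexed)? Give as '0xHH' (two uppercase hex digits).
After byte 1 (0xE9): reg=0x3D
After byte 2 (0xCC): reg=0xD9
After byte 3 (0x9C): reg=0xDC
After byte 4 (0x67): reg=0x28

Answer: 0x28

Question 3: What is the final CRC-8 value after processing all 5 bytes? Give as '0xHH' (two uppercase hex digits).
Answer: 0x7F

Derivation:
After byte 1 (0xE9): reg=0x3D
After byte 2 (0xCC): reg=0xD9
After byte 3 (0x9C): reg=0xDC
After byte 4 (0x67): reg=0x28
After byte 5 (0xE3): reg=0x7F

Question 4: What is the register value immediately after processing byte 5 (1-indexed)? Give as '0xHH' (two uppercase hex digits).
Answer: 0x7F

Derivation:
After byte 1 (0xE9): reg=0x3D
After byte 2 (0xCC): reg=0xD9
After byte 3 (0x9C): reg=0xDC
After byte 4 (0x67): reg=0x28
After byte 5 (0xE3): reg=0x7F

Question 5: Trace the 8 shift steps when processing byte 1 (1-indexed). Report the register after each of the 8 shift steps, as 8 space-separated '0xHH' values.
Register before byte 1: 0x55
After XOR with byte 0xE9: 0xBC

Answer: 0x7F 0xFE 0xFB 0xF1 0xE5 0xCD 0x9D 0x3D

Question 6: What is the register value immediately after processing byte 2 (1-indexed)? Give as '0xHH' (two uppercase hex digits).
After byte 1 (0xE9): reg=0x3D
After byte 2 (0xCC): reg=0xD9

Answer: 0xD9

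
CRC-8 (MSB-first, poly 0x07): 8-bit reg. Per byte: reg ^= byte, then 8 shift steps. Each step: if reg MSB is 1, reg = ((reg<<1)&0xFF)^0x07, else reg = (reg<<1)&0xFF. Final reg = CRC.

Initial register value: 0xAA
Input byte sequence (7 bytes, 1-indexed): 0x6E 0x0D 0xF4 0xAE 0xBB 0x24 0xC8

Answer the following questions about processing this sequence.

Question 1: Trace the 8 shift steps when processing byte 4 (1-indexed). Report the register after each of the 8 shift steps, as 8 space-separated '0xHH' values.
After byte 1 (0x6E): reg=0x52
After byte 2 (0x0D): reg=0x9A
After byte 3 (0xF4): reg=0x0D
Register before byte 4: 0x0D
After XOR with byte 0xAE: 0xA3

Answer: 0x41 0x82 0x03 0x06 0x0C 0x18 0x30 0x60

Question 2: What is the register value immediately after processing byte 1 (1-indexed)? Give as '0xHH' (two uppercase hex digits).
Answer: 0x52

Derivation:
After byte 1 (0x6E): reg=0x52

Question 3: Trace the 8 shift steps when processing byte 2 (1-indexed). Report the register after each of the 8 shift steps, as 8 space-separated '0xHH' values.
After byte 1 (0x6E): reg=0x52
Register before byte 2: 0x52
After XOR with byte 0x0D: 0x5F

Answer: 0xBE 0x7B 0xF6 0xEB 0xD1 0xA5 0x4D 0x9A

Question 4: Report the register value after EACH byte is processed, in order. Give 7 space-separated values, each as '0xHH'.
0x52 0x9A 0x0D 0x60 0x0F 0xD1 0x4F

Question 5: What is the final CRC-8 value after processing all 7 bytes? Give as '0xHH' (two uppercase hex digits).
After byte 1 (0x6E): reg=0x52
After byte 2 (0x0D): reg=0x9A
After byte 3 (0xF4): reg=0x0D
After byte 4 (0xAE): reg=0x60
After byte 5 (0xBB): reg=0x0F
After byte 6 (0x24): reg=0xD1
After byte 7 (0xC8): reg=0x4F

Answer: 0x4F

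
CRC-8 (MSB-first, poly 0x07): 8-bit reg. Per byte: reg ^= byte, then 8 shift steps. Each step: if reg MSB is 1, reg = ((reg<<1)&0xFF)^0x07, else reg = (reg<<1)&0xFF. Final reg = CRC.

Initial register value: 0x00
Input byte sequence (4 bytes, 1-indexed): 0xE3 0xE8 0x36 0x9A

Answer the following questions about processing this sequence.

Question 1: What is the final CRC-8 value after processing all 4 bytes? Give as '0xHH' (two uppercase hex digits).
After byte 1 (0xE3): reg=0xA7
After byte 2 (0xE8): reg=0xEA
After byte 3 (0x36): reg=0x1A
After byte 4 (0x9A): reg=0x89

Answer: 0x89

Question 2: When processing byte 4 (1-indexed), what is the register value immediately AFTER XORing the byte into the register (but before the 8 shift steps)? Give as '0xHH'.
Answer: 0x80

Derivation:
Register before byte 4: 0x1A
Byte 4: 0x9A
0x1A XOR 0x9A = 0x80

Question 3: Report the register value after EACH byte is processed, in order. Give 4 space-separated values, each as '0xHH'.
0xA7 0xEA 0x1A 0x89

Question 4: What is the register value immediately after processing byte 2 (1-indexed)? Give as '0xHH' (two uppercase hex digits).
Answer: 0xEA

Derivation:
After byte 1 (0xE3): reg=0xA7
After byte 2 (0xE8): reg=0xEA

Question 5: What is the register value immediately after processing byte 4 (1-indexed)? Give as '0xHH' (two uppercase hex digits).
Answer: 0x89

Derivation:
After byte 1 (0xE3): reg=0xA7
After byte 2 (0xE8): reg=0xEA
After byte 3 (0x36): reg=0x1A
After byte 4 (0x9A): reg=0x89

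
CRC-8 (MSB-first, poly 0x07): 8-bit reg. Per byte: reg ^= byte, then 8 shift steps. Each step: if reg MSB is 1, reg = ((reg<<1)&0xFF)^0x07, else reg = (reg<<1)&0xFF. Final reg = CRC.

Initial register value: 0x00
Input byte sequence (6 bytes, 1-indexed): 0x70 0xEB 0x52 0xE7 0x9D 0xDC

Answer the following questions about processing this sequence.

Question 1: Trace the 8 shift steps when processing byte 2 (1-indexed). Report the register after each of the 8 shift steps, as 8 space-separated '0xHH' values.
Answer: 0x7F 0xFE 0xFB 0xF1 0xE5 0xCD 0x9D 0x3D

Derivation:
After byte 1 (0x70): reg=0x57
Register before byte 2: 0x57
After XOR with byte 0xEB: 0xBC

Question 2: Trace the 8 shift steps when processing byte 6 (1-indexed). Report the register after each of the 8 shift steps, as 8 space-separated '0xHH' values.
Answer: 0x5F 0xBE 0x7B 0xF6 0xEB 0xD1 0xA5 0x4D

Derivation:
After byte 1 (0x70): reg=0x57
After byte 2 (0xEB): reg=0x3D
After byte 3 (0x52): reg=0x0A
After byte 4 (0xE7): reg=0x8D
After byte 5 (0x9D): reg=0x70
Register before byte 6: 0x70
After XOR with byte 0xDC: 0xAC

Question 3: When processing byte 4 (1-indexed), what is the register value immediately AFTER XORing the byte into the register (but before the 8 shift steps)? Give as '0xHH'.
Answer: 0xED

Derivation:
Register before byte 4: 0x0A
Byte 4: 0xE7
0x0A XOR 0xE7 = 0xED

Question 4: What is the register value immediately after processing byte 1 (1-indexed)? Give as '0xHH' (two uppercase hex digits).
Answer: 0x57

Derivation:
After byte 1 (0x70): reg=0x57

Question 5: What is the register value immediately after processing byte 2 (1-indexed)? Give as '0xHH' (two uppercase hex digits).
After byte 1 (0x70): reg=0x57
After byte 2 (0xEB): reg=0x3D

Answer: 0x3D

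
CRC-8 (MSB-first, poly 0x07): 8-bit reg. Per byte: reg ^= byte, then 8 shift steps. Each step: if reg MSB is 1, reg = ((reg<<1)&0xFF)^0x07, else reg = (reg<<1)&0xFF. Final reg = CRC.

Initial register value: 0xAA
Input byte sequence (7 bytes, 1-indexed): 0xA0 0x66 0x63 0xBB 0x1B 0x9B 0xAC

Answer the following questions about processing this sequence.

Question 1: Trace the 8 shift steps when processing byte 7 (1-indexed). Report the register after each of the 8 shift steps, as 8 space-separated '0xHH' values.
Answer: 0x6E 0xDC 0xBF 0x79 0xF2 0xE3 0xC1 0x85

Derivation:
After byte 1 (0xA0): reg=0x36
After byte 2 (0x66): reg=0xB7
After byte 3 (0x63): reg=0x22
After byte 4 (0xBB): reg=0xC6
After byte 5 (0x1B): reg=0x1D
After byte 6 (0x9B): reg=0x9B
Register before byte 7: 0x9B
After XOR with byte 0xAC: 0x37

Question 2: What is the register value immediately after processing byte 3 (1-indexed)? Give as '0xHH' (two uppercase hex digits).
After byte 1 (0xA0): reg=0x36
After byte 2 (0x66): reg=0xB7
After byte 3 (0x63): reg=0x22

Answer: 0x22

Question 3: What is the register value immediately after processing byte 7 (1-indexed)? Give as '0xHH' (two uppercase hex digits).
Answer: 0x85

Derivation:
After byte 1 (0xA0): reg=0x36
After byte 2 (0x66): reg=0xB7
After byte 3 (0x63): reg=0x22
After byte 4 (0xBB): reg=0xC6
After byte 5 (0x1B): reg=0x1D
After byte 6 (0x9B): reg=0x9B
After byte 7 (0xAC): reg=0x85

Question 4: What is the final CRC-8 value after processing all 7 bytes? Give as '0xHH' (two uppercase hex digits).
Answer: 0x85

Derivation:
After byte 1 (0xA0): reg=0x36
After byte 2 (0x66): reg=0xB7
After byte 3 (0x63): reg=0x22
After byte 4 (0xBB): reg=0xC6
After byte 5 (0x1B): reg=0x1D
After byte 6 (0x9B): reg=0x9B
After byte 7 (0xAC): reg=0x85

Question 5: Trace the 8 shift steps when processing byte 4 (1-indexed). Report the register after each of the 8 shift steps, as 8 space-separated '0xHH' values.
After byte 1 (0xA0): reg=0x36
After byte 2 (0x66): reg=0xB7
After byte 3 (0x63): reg=0x22
Register before byte 4: 0x22
After XOR with byte 0xBB: 0x99

Answer: 0x35 0x6A 0xD4 0xAF 0x59 0xB2 0x63 0xC6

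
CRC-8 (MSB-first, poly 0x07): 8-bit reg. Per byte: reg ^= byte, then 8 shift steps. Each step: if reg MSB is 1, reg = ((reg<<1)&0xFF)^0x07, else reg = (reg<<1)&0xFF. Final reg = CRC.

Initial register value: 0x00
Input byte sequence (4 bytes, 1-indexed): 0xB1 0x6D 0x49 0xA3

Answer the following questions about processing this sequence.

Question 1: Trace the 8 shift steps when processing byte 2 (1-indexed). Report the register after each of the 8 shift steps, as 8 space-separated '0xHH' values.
After byte 1 (0xB1): reg=0x1E
Register before byte 2: 0x1E
After XOR with byte 0x6D: 0x73

Answer: 0xE6 0xCB 0x91 0x25 0x4A 0x94 0x2F 0x5E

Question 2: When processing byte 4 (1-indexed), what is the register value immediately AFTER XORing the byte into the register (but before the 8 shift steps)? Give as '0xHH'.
Answer: 0xC6

Derivation:
Register before byte 4: 0x65
Byte 4: 0xA3
0x65 XOR 0xA3 = 0xC6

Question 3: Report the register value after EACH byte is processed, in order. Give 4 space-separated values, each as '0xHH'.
0x1E 0x5E 0x65 0x5C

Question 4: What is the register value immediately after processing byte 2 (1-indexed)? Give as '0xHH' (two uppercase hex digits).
Answer: 0x5E

Derivation:
After byte 1 (0xB1): reg=0x1E
After byte 2 (0x6D): reg=0x5E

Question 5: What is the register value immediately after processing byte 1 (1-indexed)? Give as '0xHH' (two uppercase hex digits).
After byte 1 (0xB1): reg=0x1E

Answer: 0x1E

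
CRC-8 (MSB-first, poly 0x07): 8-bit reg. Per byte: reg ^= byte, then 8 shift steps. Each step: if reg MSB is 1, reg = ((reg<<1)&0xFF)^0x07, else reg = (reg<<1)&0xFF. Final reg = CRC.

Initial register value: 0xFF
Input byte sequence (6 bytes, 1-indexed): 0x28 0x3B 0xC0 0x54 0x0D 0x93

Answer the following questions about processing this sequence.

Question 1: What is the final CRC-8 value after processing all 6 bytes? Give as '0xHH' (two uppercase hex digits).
Answer: 0x0E

Derivation:
After byte 1 (0x28): reg=0x2B
After byte 2 (0x3B): reg=0x70
After byte 3 (0xC0): reg=0x19
After byte 4 (0x54): reg=0xE4
After byte 5 (0x0D): reg=0x91
After byte 6 (0x93): reg=0x0E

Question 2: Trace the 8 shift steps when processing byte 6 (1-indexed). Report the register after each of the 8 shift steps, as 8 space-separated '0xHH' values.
After byte 1 (0x28): reg=0x2B
After byte 2 (0x3B): reg=0x70
After byte 3 (0xC0): reg=0x19
After byte 4 (0x54): reg=0xE4
After byte 5 (0x0D): reg=0x91
Register before byte 6: 0x91
After XOR with byte 0x93: 0x02

Answer: 0x04 0x08 0x10 0x20 0x40 0x80 0x07 0x0E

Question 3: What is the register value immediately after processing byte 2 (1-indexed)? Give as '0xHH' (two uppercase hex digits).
After byte 1 (0x28): reg=0x2B
After byte 2 (0x3B): reg=0x70

Answer: 0x70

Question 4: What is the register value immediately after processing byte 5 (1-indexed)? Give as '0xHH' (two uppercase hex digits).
After byte 1 (0x28): reg=0x2B
After byte 2 (0x3B): reg=0x70
After byte 3 (0xC0): reg=0x19
After byte 4 (0x54): reg=0xE4
After byte 5 (0x0D): reg=0x91

Answer: 0x91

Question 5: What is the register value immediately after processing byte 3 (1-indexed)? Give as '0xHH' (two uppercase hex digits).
After byte 1 (0x28): reg=0x2B
After byte 2 (0x3B): reg=0x70
After byte 3 (0xC0): reg=0x19

Answer: 0x19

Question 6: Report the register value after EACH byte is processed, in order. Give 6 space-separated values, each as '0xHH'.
0x2B 0x70 0x19 0xE4 0x91 0x0E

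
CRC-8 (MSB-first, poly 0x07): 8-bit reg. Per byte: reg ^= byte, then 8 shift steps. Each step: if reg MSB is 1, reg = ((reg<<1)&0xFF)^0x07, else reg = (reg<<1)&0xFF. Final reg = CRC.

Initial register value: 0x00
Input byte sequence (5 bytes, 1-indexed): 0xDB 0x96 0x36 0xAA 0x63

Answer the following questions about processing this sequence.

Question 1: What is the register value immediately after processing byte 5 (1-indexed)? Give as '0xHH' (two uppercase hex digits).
After byte 1 (0xDB): reg=0x0F
After byte 2 (0x96): reg=0xC6
After byte 3 (0x36): reg=0xDE
After byte 4 (0xAA): reg=0x4B
After byte 5 (0x63): reg=0xD8

Answer: 0xD8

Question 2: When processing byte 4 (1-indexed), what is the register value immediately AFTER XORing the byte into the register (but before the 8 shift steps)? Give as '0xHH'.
Answer: 0x74

Derivation:
Register before byte 4: 0xDE
Byte 4: 0xAA
0xDE XOR 0xAA = 0x74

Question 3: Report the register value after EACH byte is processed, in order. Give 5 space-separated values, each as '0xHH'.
0x0F 0xC6 0xDE 0x4B 0xD8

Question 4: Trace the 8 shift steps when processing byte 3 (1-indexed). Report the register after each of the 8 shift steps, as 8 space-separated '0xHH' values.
Answer: 0xE7 0xC9 0x95 0x2D 0x5A 0xB4 0x6F 0xDE

Derivation:
After byte 1 (0xDB): reg=0x0F
After byte 2 (0x96): reg=0xC6
Register before byte 3: 0xC6
After XOR with byte 0x36: 0xF0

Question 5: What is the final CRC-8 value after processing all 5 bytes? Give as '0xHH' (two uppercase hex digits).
After byte 1 (0xDB): reg=0x0F
After byte 2 (0x96): reg=0xC6
After byte 3 (0x36): reg=0xDE
After byte 4 (0xAA): reg=0x4B
After byte 5 (0x63): reg=0xD8

Answer: 0xD8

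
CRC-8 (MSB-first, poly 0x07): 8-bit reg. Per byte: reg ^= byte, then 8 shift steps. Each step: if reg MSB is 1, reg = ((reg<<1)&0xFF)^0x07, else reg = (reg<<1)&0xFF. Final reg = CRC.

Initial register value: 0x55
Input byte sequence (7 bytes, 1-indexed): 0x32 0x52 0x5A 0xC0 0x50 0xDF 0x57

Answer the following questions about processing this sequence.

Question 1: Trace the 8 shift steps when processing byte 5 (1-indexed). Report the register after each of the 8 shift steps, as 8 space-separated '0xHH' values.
Answer: 0xAA 0x53 0xA6 0x4B 0x96 0x2B 0x56 0xAC

Derivation:
After byte 1 (0x32): reg=0x32
After byte 2 (0x52): reg=0x27
After byte 3 (0x5A): reg=0x74
After byte 4 (0xC0): reg=0x05
Register before byte 5: 0x05
After XOR with byte 0x50: 0x55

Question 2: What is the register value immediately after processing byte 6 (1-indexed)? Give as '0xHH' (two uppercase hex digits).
After byte 1 (0x32): reg=0x32
After byte 2 (0x52): reg=0x27
After byte 3 (0x5A): reg=0x74
After byte 4 (0xC0): reg=0x05
After byte 5 (0x50): reg=0xAC
After byte 6 (0xDF): reg=0x5E

Answer: 0x5E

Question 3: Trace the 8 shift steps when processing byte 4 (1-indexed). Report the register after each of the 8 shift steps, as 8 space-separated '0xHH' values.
Answer: 0x6F 0xDE 0xBB 0x71 0xE2 0xC3 0x81 0x05

Derivation:
After byte 1 (0x32): reg=0x32
After byte 2 (0x52): reg=0x27
After byte 3 (0x5A): reg=0x74
Register before byte 4: 0x74
After XOR with byte 0xC0: 0xB4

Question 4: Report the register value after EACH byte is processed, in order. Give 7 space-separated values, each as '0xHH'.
0x32 0x27 0x74 0x05 0xAC 0x5E 0x3F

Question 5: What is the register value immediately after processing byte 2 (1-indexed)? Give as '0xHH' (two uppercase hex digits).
Answer: 0x27

Derivation:
After byte 1 (0x32): reg=0x32
After byte 2 (0x52): reg=0x27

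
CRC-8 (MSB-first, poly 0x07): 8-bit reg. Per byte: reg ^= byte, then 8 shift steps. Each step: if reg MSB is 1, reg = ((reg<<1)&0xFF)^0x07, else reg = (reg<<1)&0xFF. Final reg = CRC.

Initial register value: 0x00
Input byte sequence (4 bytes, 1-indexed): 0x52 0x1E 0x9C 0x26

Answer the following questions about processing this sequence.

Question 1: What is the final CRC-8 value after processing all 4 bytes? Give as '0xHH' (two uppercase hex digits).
Answer: 0xB1

Derivation:
After byte 1 (0x52): reg=0xB9
After byte 2 (0x1E): reg=0x7C
After byte 3 (0x9C): reg=0xAE
After byte 4 (0x26): reg=0xB1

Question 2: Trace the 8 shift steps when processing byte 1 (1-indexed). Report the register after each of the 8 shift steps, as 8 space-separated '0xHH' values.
Register before byte 1: 0x00
After XOR with byte 0x52: 0x52

Answer: 0xA4 0x4F 0x9E 0x3B 0x76 0xEC 0xDF 0xB9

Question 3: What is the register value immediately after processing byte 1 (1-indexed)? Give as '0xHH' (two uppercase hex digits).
Answer: 0xB9

Derivation:
After byte 1 (0x52): reg=0xB9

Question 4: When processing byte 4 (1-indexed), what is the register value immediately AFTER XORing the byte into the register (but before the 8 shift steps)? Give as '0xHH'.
Register before byte 4: 0xAE
Byte 4: 0x26
0xAE XOR 0x26 = 0x88

Answer: 0x88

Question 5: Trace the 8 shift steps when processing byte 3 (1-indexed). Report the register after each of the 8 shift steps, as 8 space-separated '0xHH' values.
After byte 1 (0x52): reg=0xB9
After byte 2 (0x1E): reg=0x7C
Register before byte 3: 0x7C
After XOR with byte 0x9C: 0xE0

Answer: 0xC7 0x89 0x15 0x2A 0x54 0xA8 0x57 0xAE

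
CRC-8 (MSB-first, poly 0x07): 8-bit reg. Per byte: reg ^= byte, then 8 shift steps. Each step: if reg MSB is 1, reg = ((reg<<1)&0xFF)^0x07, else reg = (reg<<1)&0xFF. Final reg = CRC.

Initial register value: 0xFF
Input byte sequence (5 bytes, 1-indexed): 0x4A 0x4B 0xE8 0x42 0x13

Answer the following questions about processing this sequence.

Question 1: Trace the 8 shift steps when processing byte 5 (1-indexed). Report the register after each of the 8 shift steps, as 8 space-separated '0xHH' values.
After byte 1 (0x4A): reg=0x02
After byte 2 (0x4B): reg=0xF8
After byte 3 (0xE8): reg=0x70
After byte 4 (0x42): reg=0x9E
Register before byte 5: 0x9E
After XOR with byte 0x13: 0x8D

Answer: 0x1D 0x3A 0x74 0xE8 0xD7 0xA9 0x55 0xAA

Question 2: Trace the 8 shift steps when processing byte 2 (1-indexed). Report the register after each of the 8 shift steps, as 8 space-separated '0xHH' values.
After byte 1 (0x4A): reg=0x02
Register before byte 2: 0x02
After XOR with byte 0x4B: 0x49

Answer: 0x92 0x23 0x46 0x8C 0x1F 0x3E 0x7C 0xF8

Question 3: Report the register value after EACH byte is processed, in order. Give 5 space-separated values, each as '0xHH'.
0x02 0xF8 0x70 0x9E 0xAA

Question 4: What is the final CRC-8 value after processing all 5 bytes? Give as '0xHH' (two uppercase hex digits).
Answer: 0xAA

Derivation:
After byte 1 (0x4A): reg=0x02
After byte 2 (0x4B): reg=0xF8
After byte 3 (0xE8): reg=0x70
After byte 4 (0x42): reg=0x9E
After byte 5 (0x13): reg=0xAA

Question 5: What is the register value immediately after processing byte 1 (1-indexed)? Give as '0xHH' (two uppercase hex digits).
Answer: 0x02

Derivation:
After byte 1 (0x4A): reg=0x02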